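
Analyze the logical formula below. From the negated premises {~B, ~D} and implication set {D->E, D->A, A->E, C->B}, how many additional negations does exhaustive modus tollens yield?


Initial negated facts: {~B, ~D}
Apply modus tollens to closure:
  ~B and C->B  =>  ~C
Final negated: {~B, ~C, ~D}
New negations: {~C}
Count = 1

1


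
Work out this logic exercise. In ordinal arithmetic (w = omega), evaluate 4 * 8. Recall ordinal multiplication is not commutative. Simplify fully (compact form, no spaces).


Compute 4 * 8.
Ordinal * is associative and left-distributive over +, but NOT commutative; for finite n>1, n*w = w but w*n stays w*n.
Both finite; ordinal * agrees with natural *: 4 * 8 = 32.
Result = 32

32


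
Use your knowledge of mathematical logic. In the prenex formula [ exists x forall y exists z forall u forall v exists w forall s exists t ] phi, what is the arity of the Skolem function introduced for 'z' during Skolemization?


Quantifier prefix: exists x forall y exists z forall u forall v exists w forall s exists t
'z' is existentially quantified at position 3.
Universal variables preceding it: y
Skolem function arity = 1

1


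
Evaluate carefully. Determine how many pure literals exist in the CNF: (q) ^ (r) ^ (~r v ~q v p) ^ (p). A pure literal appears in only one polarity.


Check each variable for pure literal status:
p: pure positive
q: mixed (not pure)
r: mixed (not pure)
Pure literal count = 1

1


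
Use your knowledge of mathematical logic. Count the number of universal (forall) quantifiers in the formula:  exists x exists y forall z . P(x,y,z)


Quantifier prefix: exists x exists y forall z
Mark each quantifier type:
  E E U
Universal count = 1, Existential count = 2
Asked for universal (forall) quantifiers: 1

1


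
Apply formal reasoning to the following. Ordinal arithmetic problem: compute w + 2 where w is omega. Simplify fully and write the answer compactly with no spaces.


Compute w + 2.
Ordinal + is associative but NOT commutative; for finite n>0, n + w = w but w + n stays w+n.
w + 2 is already in normal form (a successor ordinal beyond w).
Result = w+2

w+2


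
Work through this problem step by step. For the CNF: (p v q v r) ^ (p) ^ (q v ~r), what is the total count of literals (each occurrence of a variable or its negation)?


Counting literals in each clause:
Clause 1: 3 literal(s)
Clause 2: 1 literal(s)
Clause 3: 2 literal(s)
Total = 6

6


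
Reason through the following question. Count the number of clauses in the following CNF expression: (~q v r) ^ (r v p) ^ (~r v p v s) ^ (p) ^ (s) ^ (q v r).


A CNF formula is a conjunction of clauses.
Clauses are separated by ^.
Counting the conjuncts: 6 clauses.

6


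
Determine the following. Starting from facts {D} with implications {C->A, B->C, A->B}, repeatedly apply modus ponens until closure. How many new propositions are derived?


Initial facts: {D}
Apply modus ponens to closure:
  (no implication fires)
Final known: {D}
New propositions: {(none)}
Count = 0

0


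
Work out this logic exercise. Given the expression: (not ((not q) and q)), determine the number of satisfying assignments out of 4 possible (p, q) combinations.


Check all 4 assignments:
p=0, q=0: 1
p=0, q=1: 1
p=1, q=0: 1
p=1, q=1: 1
Count of True = 4

4


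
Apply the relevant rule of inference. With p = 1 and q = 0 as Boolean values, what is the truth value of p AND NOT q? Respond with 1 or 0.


p = 1, q = 0
Operation: p AND NOT q
Evaluate: 1 AND NOT 0 = 1

1


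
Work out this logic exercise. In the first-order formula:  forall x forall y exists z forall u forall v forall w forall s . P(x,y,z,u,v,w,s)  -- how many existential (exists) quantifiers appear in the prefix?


Quantifier prefix: forall x forall y exists z forall u forall v forall w forall s
Mark each quantifier type:
  U U E U U U U
Universal count = 6, Existential count = 1
Asked for existential (exists) quantifiers: 1

1


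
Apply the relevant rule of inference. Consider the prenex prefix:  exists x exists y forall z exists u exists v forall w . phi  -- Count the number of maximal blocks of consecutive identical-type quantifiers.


Quantifier-type sequence: E E A E E A  (A=forall, E=exists)
Group into maximal same-type runs:
  Ex2 | Ax1 | Ex2 | Ax1
Number of blocks = 4

4


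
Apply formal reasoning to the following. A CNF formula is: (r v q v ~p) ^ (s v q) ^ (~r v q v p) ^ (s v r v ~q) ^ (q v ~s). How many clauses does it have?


A CNF formula is a conjunction of clauses.
Clauses are separated by ^.
Counting the conjuncts: 5 clauses.

5


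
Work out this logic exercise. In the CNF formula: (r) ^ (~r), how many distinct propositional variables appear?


Identify each variable that appears in the formula.
Variables found: r
Count = 1

1


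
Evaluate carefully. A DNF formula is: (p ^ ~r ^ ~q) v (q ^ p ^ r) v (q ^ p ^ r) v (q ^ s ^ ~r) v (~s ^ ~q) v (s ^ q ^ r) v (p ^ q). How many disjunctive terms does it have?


A DNF formula is a disjunction of terms (conjunctions).
Terms are separated by v.
Counting the disjuncts: 7 terms.

7


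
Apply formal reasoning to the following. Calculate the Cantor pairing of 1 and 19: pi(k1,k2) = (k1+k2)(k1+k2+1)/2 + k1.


k1 + k2 = 20
(k1+k2)(k1+k2+1)/2 = 20 * 21 / 2 = 210
pi = 210 + 1 = 211

211


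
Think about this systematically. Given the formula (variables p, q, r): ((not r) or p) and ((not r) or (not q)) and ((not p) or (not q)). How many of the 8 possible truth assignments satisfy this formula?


Evaluate all 8 assignments for p, q, r:
p=0, q=0, r=0: 1
p=0, q=0, r=1: 0
p=0, q=1, r=0: 1
p=0, q=1, r=1: 0
p=1, q=0, r=0: 1
p=1, q=0, r=1: 1
p=1, q=1, r=0: 0
p=1, q=1, r=1: 0
Satisfying count = 4

4


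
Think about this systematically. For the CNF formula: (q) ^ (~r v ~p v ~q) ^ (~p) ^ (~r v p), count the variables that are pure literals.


Check each variable for pure literal status:
p: mixed (not pure)
q: mixed (not pure)
r: pure negative
Pure literal count = 1

1


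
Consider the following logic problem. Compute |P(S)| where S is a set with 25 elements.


The power set of a set with n elements has 2^n elements.
|P(S)| = 2^25 = 33554432

33554432


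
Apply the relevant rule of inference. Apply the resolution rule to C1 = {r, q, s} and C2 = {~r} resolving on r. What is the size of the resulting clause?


Remove r from C1 and ~r from C2.
C1 remainder: {q, s}
C2 remainder: {}
Union (resolvent): {q, s}
Resolvent has 2 literal(s).

2


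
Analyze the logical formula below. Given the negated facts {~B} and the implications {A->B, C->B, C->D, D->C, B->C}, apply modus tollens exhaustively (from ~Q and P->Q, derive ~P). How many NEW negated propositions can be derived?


Initial negated facts: {~B}
Apply modus tollens to closure:
  ~B and A->B  =>  ~A
  ~B and C->B  =>  ~C
  ~C and D->C  =>  ~D
Final negated: {~A, ~B, ~C, ~D}
New negations: {~A, ~C, ~D}
Count = 3

3


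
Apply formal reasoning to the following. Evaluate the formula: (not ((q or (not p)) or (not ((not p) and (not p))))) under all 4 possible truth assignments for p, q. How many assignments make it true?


Check all 4 assignments:
p=0, q=0: 0
p=0, q=1: 0
p=1, q=0: 0
p=1, q=1: 0
Count of True = 0

0


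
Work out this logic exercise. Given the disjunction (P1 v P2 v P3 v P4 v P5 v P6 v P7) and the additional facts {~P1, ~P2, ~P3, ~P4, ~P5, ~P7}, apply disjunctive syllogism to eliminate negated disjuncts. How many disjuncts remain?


Original disjuncts (7): P1, P2, P3, P4, P5, P6, P7
Negated (eliminate): ~P1, ~P2, ~P3, ~P4, ~P5, ~P7
Remaining disjuncts: P6
Count = 7 - 6 = 1

1


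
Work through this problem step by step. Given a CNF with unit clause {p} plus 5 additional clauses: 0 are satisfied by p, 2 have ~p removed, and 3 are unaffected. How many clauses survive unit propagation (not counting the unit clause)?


Satisfied (removed): 0
Shortened (remain): 2
Unchanged (remain): 3
Remaining = 2 + 3 = 5

5


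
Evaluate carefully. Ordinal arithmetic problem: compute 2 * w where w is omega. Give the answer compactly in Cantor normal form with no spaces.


Compute 2 * w.
Ordinal * is associative and left-distributive over +, but NOT commutative; for finite n>1, n*w = w but w*n stays w*n.
For finite n>0, n * w = sup{n*k : k<w} = w. So 2 * w = w.
Result = w

w


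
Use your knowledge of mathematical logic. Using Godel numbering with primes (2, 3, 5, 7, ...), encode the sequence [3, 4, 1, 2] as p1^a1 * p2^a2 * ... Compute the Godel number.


Encode each element as an exponent of the corresponding prime:
  2^3 = 8
  3^4 = 81
  5^1 = 5
  7^2 = 49
Product = 8 * 81 * 5 * 49 = 158760

158760


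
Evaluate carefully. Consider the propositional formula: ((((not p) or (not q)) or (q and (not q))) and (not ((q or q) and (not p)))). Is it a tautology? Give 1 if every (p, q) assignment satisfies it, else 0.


Check all 4 assignments:
p=0, q=0: 1
p=0, q=1: 0
p=1, q=0: 1
p=1, q=1: 0
Satisfying count = 2/4.
Tautology iff count = 4: no.

0


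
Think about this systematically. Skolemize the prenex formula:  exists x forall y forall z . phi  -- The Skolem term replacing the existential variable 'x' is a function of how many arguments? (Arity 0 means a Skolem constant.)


Quantifier prefix: exists x forall y forall z
'x' is existentially quantified at position 1.
No universal quantifiers precede it.
Skolem function arity = 0 (a Skolem constant)

0


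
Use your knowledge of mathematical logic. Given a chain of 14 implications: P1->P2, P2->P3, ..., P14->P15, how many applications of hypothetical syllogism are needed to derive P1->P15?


With 14 implications in a chain connecting 15 propositions:
P1->P2, P2->P3, ..., P14->P15
Steps needed = (number of implications) - 1 = 14 - 1 = 13

13


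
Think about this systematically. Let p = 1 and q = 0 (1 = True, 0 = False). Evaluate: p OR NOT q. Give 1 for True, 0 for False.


p = 1, q = 0
Operation: p OR NOT q
Evaluate: 1 OR NOT 0 = 1

1


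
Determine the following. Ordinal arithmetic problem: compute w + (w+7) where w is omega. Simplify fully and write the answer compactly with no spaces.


Compute w + (w+7).
Ordinal + is associative but NOT commutative; for finite n>0, n + w = w but w + n stays w+n.
w + (w+7) = (w+w) + 7 = w*2+7.
Result = w*2+7

w*2+7


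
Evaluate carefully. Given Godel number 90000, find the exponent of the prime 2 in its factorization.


Factorize 90000 by dividing by 2 repeatedly.
Division steps: 2 divides 90000 exactly 4 time(s).
Exponent of 2 = 4

4


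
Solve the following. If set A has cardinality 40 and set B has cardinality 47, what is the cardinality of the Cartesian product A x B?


The Cartesian product A x B contains all ordered pairs (a, b).
|A x B| = |A| * |B| = 40 * 47 = 1880

1880


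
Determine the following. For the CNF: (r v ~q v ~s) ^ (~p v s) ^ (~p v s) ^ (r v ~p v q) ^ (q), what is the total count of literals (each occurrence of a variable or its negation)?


Counting literals in each clause:
Clause 1: 3 literal(s)
Clause 2: 2 literal(s)
Clause 3: 2 literal(s)
Clause 4: 3 literal(s)
Clause 5: 1 literal(s)
Total = 11

11


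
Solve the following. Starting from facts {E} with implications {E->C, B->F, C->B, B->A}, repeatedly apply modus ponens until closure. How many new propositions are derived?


Initial facts: {E}
Apply modus ponens to closure:
  E and E->C  =>  C
  C and C->B  =>  B
  B and B->A  =>  A
  B and B->F  =>  F
Final known: {A, B, C, E, F}
New propositions: {A, B, C, F}
Count = 4

4


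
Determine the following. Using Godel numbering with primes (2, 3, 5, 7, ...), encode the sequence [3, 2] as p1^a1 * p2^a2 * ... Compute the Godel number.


Encode each element as an exponent of the corresponding prime:
  2^3 = 8
  3^2 = 9
Product = 8 * 9 = 72

72


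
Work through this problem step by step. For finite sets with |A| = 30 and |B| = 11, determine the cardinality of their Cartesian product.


The Cartesian product A x B contains all ordered pairs (a, b).
|A x B| = |A| * |B| = 30 * 11 = 330

330


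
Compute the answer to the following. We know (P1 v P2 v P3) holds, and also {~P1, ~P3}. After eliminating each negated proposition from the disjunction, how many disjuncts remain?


Original disjuncts (3): P1, P2, P3
Negated (eliminate): ~P1, ~P3
Remaining disjuncts: P2
Count = 3 - 2 = 1

1


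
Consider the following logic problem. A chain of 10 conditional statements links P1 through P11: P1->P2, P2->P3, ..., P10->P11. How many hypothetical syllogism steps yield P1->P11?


With 10 implications in a chain connecting 11 propositions:
P1->P2, P2->P3, ..., P10->P11
Steps needed = (number of implications) - 1 = 10 - 1 = 9

9


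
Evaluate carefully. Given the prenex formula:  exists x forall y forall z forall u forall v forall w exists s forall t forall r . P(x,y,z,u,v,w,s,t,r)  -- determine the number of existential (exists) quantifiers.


Quantifier prefix: exists x forall y forall z forall u forall v forall w exists s forall t forall r
Mark each quantifier type:
  E U U U U U E U U
Universal count = 7, Existential count = 2
Asked for existential (exists) quantifiers: 2

2


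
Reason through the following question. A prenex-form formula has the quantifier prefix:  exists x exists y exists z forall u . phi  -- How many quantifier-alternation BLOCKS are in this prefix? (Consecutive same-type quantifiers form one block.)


Quantifier-type sequence: E E E A  (A=forall, E=exists)
Group into maximal same-type runs:
  Ex3 | Ax1
Number of blocks = 2

2


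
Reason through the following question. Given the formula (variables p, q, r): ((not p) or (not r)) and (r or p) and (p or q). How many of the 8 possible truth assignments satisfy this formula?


Evaluate all 8 assignments for p, q, r:
p=0, q=0, r=0: 0
p=0, q=0, r=1: 0
p=0, q=1, r=0: 0
p=0, q=1, r=1: 1
p=1, q=0, r=0: 1
p=1, q=0, r=1: 0
p=1, q=1, r=0: 1
p=1, q=1, r=1: 0
Satisfying count = 3

3


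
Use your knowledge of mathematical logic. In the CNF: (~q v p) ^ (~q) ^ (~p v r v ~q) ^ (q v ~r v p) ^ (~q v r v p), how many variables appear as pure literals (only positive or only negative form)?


Check each variable for pure literal status:
p: mixed (not pure)
q: mixed (not pure)
r: mixed (not pure)
Pure literal count = 0

0


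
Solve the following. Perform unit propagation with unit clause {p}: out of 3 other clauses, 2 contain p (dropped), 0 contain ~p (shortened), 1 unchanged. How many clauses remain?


Satisfied (removed): 2
Shortened (remain): 0
Unchanged (remain): 1
Remaining = 0 + 1 = 1

1


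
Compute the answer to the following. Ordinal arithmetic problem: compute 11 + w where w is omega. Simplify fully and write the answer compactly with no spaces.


Compute 11 + w.
Ordinal + is associative but NOT commutative; for finite n>0, n + w = w but w + n stays w+n.
Any finite left addend is absorbed by w on the right: 11 + w = w.
Result = w

w


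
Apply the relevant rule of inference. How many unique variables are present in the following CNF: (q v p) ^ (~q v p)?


Identify each variable that appears in the formula.
Variables found: p, q
Count = 2

2


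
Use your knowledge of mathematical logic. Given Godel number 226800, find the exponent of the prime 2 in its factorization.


Factorize 226800 by dividing by 2 repeatedly.
Division steps: 2 divides 226800 exactly 4 time(s).
Exponent of 2 = 4

4


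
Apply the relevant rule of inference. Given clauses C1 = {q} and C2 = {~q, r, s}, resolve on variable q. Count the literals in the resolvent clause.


Remove q from C1 and ~q from C2.
C1 remainder: {}
C2 remainder: {r, s}
Union (resolvent): {r, s}
Resolvent has 2 literal(s).

2


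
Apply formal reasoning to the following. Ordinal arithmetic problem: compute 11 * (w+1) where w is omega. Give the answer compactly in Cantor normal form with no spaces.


Compute 11 * (w+1).
Ordinal * is associative and left-distributive over +, but NOT commutative; for finite n>1, n*w = w but w*n stays w*n.
By left-distributivity: 11 * (w+1) = 11*w + 11*1 = w + 11 = w+11.
Result = w+11

w+11


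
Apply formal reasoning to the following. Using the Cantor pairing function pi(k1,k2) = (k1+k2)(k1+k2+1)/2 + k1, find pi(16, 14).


k1 + k2 = 30
(k1+k2)(k1+k2+1)/2 = 30 * 31 / 2 = 465
pi = 465 + 16 = 481

481


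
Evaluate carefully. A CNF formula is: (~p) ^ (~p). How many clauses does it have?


A CNF formula is a conjunction of clauses.
Clauses are separated by ^.
Counting the conjuncts: 2 clauses.

2


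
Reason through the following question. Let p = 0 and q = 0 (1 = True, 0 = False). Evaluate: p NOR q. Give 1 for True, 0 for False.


p = 0, q = 0
Operation: p NOR q
Evaluate: 0 NOR 0 = 1

1


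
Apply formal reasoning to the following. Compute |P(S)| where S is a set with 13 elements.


The power set of a set with n elements has 2^n elements.
|P(S)| = 2^13 = 8192

8192


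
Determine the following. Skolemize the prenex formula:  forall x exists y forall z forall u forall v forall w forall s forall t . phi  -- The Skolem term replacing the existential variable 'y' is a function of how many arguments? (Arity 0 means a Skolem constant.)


Quantifier prefix: forall x exists y forall z forall u forall v forall w forall s forall t
'y' is existentially quantified at position 2.
Universal variables preceding it: x
Skolem function arity = 1

1


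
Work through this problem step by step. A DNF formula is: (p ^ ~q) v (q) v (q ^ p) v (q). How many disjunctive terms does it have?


A DNF formula is a disjunction of terms (conjunctions).
Terms are separated by v.
Counting the disjuncts: 4 terms.

4


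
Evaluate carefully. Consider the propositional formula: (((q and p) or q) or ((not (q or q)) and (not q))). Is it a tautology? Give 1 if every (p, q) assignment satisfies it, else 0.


Check all 4 assignments:
p=0, q=0: 1
p=0, q=1: 1
p=1, q=0: 1
p=1, q=1: 1
Satisfying count = 4/4.
Tautology iff count = 4: yes.

1


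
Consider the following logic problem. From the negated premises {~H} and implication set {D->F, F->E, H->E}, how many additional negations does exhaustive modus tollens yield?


Initial negated facts: {~H}
Apply modus tollens to closure:
  (no implication fires)
Final negated: {~H}
New negations: {(none)}
Count = 0

0


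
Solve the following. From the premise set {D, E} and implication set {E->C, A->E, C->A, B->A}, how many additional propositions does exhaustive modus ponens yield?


Initial facts: {D, E}
Apply modus ponens to closure:
  E and E->C  =>  C
  C and C->A  =>  A
Final known: {A, C, D, E}
New propositions: {A, C}
Count = 2

2


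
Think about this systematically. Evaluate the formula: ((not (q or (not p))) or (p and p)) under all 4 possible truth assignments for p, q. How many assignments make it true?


Check all 4 assignments:
p=0, q=0: 0
p=0, q=1: 0
p=1, q=0: 1
p=1, q=1: 1
Count of True = 2

2


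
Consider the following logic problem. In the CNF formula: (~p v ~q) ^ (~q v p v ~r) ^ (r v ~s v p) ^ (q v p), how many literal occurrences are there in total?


Counting literals in each clause:
Clause 1: 2 literal(s)
Clause 2: 3 literal(s)
Clause 3: 3 literal(s)
Clause 4: 2 literal(s)
Total = 10

10


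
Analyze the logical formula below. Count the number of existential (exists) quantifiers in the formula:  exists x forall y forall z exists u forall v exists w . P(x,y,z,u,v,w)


Quantifier prefix: exists x forall y forall z exists u forall v exists w
Mark each quantifier type:
  E U U E U E
Universal count = 3, Existential count = 3
Asked for existential (exists) quantifiers: 3

3


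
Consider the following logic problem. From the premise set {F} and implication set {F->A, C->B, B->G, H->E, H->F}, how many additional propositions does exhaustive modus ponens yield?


Initial facts: {F}
Apply modus ponens to closure:
  F and F->A  =>  A
Final known: {A, F}
New propositions: {A}
Count = 1

1


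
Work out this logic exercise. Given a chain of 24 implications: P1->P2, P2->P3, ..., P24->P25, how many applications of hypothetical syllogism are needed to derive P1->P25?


With 24 implications in a chain connecting 25 propositions:
P1->P2, P2->P3, ..., P24->P25
Steps needed = (number of implications) - 1 = 24 - 1 = 23

23


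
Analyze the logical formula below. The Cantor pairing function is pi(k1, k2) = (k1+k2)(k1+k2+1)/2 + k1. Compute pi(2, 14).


k1 + k2 = 16
(k1+k2)(k1+k2+1)/2 = 16 * 17 / 2 = 136
pi = 136 + 2 = 138

138


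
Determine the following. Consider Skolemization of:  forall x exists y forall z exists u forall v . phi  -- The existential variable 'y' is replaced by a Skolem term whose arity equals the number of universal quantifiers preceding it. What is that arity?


Quantifier prefix: forall x exists y forall z exists u forall v
'y' is existentially quantified at position 2.
Universal variables preceding it: x
Skolem function arity = 1

1


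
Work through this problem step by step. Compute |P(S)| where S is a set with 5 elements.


The power set of a set with n elements has 2^n elements.
|P(S)| = 2^5 = 32

32


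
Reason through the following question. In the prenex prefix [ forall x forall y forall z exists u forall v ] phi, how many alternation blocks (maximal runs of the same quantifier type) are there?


Quantifier-type sequence: A A A E A  (A=forall, E=exists)
Group into maximal same-type runs:
  Ax3 | Ex1 | Ax1
Number of blocks = 3

3


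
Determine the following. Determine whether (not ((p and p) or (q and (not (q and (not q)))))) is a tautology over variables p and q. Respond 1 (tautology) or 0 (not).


Check all 4 assignments:
p=0, q=0: 1
p=0, q=1: 0
p=1, q=0: 0
p=1, q=1: 0
Satisfying count = 1/4.
Tautology iff count = 4: no.

0


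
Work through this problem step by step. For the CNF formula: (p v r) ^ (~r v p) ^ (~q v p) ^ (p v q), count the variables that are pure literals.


Check each variable for pure literal status:
p: pure positive
q: mixed (not pure)
r: mixed (not pure)
Pure literal count = 1

1


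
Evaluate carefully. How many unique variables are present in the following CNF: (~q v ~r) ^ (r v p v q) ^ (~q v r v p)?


Identify each variable that appears in the formula.
Variables found: p, q, r
Count = 3

3


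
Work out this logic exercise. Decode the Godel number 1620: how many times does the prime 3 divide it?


Factorize 1620 by dividing by 3 repeatedly.
Division steps: 3 divides 1620 exactly 4 time(s).
Exponent of 3 = 4

4


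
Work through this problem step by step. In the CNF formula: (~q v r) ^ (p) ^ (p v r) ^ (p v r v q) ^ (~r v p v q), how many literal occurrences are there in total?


Counting literals in each clause:
Clause 1: 2 literal(s)
Clause 2: 1 literal(s)
Clause 3: 2 literal(s)
Clause 4: 3 literal(s)
Clause 5: 3 literal(s)
Total = 11

11


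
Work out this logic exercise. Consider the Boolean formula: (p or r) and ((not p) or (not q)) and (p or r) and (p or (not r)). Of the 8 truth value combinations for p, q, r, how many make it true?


Evaluate all 8 assignments for p, q, r:
p=0, q=0, r=0: 0
p=0, q=0, r=1: 0
p=0, q=1, r=0: 0
p=0, q=1, r=1: 0
p=1, q=0, r=0: 1
p=1, q=0, r=1: 1
p=1, q=1, r=0: 0
p=1, q=1, r=1: 0
Satisfying count = 2

2


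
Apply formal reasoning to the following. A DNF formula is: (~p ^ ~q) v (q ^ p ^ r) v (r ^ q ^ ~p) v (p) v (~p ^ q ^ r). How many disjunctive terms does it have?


A DNF formula is a disjunction of terms (conjunctions).
Terms are separated by v.
Counting the disjuncts: 5 terms.

5


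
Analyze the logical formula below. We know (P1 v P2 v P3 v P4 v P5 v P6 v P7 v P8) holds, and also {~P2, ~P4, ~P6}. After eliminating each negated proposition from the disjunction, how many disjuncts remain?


Original disjuncts (8): P1, P2, P3, P4, P5, P6, P7, P8
Negated (eliminate): ~P2, ~P4, ~P6
Remaining disjuncts: P1, P3, P5, P7, P8
Count = 8 - 3 = 5

5


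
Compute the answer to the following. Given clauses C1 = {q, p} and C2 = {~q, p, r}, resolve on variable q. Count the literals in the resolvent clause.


Remove q from C1 and ~q from C2.
C1 remainder: {p}
C2 remainder: {p, r}
Union (resolvent): {p, r}
Resolvent has 2 literal(s).

2


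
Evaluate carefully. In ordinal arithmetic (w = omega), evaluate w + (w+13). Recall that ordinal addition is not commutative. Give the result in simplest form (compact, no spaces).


Compute w + (w+13).
Ordinal + is associative but NOT commutative; for finite n>0, n + w = w but w + n stays w+n.
w + (w+13) = (w+w) + 13 = w*2+13.
Result = w*2+13

w*2+13


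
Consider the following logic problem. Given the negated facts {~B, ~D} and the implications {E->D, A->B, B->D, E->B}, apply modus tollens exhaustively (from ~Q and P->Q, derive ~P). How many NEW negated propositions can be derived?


Initial negated facts: {~B, ~D}
Apply modus tollens to closure:
  ~D and E->D  =>  ~E
  ~B and A->B  =>  ~A
Final negated: {~A, ~B, ~D, ~E}
New negations: {~A, ~E}
Count = 2

2


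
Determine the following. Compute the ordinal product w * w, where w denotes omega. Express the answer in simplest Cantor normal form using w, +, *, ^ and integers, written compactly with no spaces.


Compute w * w.
Ordinal * is associative and left-distributive over +, but NOT commutative; for finite n>1, n*w = w but w*n stays w*n.
w * w = w^2 by definition.
Result = w^2

w^2


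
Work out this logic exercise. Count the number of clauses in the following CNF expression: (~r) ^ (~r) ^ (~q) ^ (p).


A CNF formula is a conjunction of clauses.
Clauses are separated by ^.
Counting the conjuncts: 4 clauses.

4


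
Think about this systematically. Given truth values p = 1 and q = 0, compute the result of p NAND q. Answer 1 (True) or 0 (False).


p = 1, q = 0
Operation: p NAND q
Evaluate: 1 NAND 0 = 1

1


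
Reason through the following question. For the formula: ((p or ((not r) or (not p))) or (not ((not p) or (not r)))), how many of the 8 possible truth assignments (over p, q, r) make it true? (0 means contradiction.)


Check all 8 assignments:
p=0, q=0, r=0: 1
p=0, q=0, r=1: 1
p=0, q=1, r=0: 1
p=0, q=1, r=1: 1
p=1, q=0, r=0: 1
p=1, q=0, r=1: 1
p=1, q=1, r=0: 1
p=1, q=1, r=1: 1
Count of True = 8

8


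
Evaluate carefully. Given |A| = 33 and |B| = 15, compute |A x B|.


The Cartesian product A x B contains all ordered pairs (a, b).
|A x B| = |A| * |B| = 33 * 15 = 495

495


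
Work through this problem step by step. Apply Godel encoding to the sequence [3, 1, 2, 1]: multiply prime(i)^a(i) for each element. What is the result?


Encode each element as an exponent of the corresponding prime:
  2^3 = 8
  3^1 = 3
  5^2 = 25
  7^1 = 7
Product = 8 * 3 * 25 * 7 = 4200

4200


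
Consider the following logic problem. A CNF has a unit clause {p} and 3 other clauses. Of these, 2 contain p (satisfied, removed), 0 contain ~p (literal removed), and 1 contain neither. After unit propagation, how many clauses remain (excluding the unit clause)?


Satisfied (removed): 2
Shortened (remain): 0
Unchanged (remain): 1
Remaining = 0 + 1 = 1

1


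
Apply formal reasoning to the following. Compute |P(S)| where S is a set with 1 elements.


The power set of a set with n elements has 2^n elements.
|P(S)| = 2^1 = 2

2


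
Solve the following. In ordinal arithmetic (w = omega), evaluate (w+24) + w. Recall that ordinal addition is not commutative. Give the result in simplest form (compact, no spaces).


Compute (w+24) + w.
Ordinal + is associative but NOT commutative; for finite n>0, n + w = w but w + n stays w+n.
(w+24) + w = w + (24+w) = w + w = w*2 (the finite tail 24 is absorbed by the right w).
Result = w*2

w*2


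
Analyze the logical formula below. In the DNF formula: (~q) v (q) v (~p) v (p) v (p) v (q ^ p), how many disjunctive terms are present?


A DNF formula is a disjunction of terms (conjunctions).
Terms are separated by v.
Counting the disjuncts: 6 terms.

6


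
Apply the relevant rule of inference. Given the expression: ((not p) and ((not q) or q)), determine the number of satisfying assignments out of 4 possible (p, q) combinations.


Check all 4 assignments:
p=0, q=0: 1
p=0, q=1: 1
p=1, q=0: 0
p=1, q=1: 0
Count of True = 2

2


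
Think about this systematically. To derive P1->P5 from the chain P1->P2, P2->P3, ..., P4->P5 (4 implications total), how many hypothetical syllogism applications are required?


With 4 implications in a chain connecting 5 propositions:
P1->P2, P2->P3, ..., P4->P5
Steps needed = (number of implications) - 1 = 4 - 1 = 3

3


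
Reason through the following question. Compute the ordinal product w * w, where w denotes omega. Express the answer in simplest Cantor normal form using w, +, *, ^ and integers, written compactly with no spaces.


Compute w * w.
Ordinal * is associative and left-distributive over +, but NOT commutative; for finite n>1, n*w = w but w*n stays w*n.
w * w = w^2 by definition.
Result = w^2

w^2


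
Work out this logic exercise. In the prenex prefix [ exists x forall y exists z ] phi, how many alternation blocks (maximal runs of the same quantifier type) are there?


Quantifier-type sequence: E A E  (A=forall, E=exists)
Group into maximal same-type runs:
  Ex1 | Ax1 | Ex1
Number of blocks = 3

3


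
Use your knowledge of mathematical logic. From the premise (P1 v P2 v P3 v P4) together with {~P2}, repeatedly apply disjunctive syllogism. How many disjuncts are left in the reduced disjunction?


Original disjuncts (4): P1, P2, P3, P4
Negated (eliminate): ~P2
Remaining disjuncts: P1, P3, P4
Count = 4 - 1 = 3

3


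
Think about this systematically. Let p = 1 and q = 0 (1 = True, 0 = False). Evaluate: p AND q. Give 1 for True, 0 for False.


p = 1, q = 0
Operation: p AND q
Evaluate: 1 AND 0 = 0

0


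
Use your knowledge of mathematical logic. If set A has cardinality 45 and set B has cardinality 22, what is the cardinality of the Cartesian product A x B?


The Cartesian product A x B contains all ordered pairs (a, b).
|A x B| = |A| * |B| = 45 * 22 = 990

990


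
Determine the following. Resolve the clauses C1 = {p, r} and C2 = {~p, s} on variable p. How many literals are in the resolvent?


Remove p from C1 and ~p from C2.
C1 remainder: {r}
C2 remainder: {s}
Union (resolvent): {r, s}
Resolvent has 2 literal(s).

2


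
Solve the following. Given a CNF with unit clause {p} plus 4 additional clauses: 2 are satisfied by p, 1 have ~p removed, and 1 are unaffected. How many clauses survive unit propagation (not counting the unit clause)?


Satisfied (removed): 2
Shortened (remain): 1
Unchanged (remain): 1
Remaining = 1 + 1 = 2

2


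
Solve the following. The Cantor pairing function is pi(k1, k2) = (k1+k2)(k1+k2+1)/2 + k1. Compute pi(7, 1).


k1 + k2 = 8
(k1+k2)(k1+k2+1)/2 = 8 * 9 / 2 = 36
pi = 36 + 7 = 43

43


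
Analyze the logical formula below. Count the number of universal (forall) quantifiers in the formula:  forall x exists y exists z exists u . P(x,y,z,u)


Quantifier prefix: forall x exists y exists z exists u
Mark each quantifier type:
  U E E E
Universal count = 1, Existential count = 3
Asked for universal (forall) quantifiers: 1

1


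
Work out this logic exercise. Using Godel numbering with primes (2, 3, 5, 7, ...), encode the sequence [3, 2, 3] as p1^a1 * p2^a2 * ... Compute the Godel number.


Encode each element as an exponent of the corresponding prime:
  2^3 = 8
  3^2 = 9
  5^3 = 125
Product = 8 * 9 * 125 = 9000

9000


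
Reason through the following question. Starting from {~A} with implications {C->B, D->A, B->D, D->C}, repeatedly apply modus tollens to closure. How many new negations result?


Initial negated facts: {~A}
Apply modus tollens to closure:
  ~A and D->A  =>  ~D
  ~D and B->D  =>  ~B
  ~B and C->B  =>  ~C
Final negated: {~A, ~B, ~C, ~D}
New negations: {~B, ~C, ~D}
Count = 3

3


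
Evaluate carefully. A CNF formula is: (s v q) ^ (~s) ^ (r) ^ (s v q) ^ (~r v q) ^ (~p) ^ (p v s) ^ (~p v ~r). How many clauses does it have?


A CNF formula is a conjunction of clauses.
Clauses are separated by ^.
Counting the conjuncts: 8 clauses.

8


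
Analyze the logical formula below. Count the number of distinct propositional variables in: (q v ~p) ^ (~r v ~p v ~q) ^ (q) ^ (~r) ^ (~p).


Identify each variable that appears in the formula.
Variables found: p, q, r
Count = 3

3


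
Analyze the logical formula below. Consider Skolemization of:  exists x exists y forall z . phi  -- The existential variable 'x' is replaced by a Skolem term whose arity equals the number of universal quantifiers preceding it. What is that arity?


Quantifier prefix: exists x exists y forall z
'x' is existentially quantified at position 1.
No universal quantifiers precede it.
Skolem function arity = 0 (a Skolem constant)

0


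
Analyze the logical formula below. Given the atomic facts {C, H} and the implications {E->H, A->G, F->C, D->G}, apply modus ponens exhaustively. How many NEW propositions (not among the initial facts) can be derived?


Initial facts: {C, H}
Apply modus ponens to closure:
  (no implication fires)
Final known: {C, H}
New propositions: {(none)}
Count = 0

0


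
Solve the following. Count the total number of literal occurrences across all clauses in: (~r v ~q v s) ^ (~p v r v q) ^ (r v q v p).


Counting literals in each clause:
Clause 1: 3 literal(s)
Clause 2: 3 literal(s)
Clause 3: 3 literal(s)
Total = 9

9


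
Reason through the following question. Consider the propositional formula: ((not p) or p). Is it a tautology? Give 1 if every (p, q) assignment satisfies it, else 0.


Check all 4 assignments:
p=0, q=0: 1
p=0, q=1: 1
p=1, q=0: 1
p=1, q=1: 1
Satisfying count = 4/4.
Tautology iff count = 4: yes.

1


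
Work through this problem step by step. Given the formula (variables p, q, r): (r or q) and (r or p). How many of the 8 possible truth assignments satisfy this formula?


Evaluate all 8 assignments for p, q, r:
p=0, q=0, r=0: 0
p=0, q=0, r=1: 1
p=0, q=1, r=0: 0
p=0, q=1, r=1: 1
p=1, q=0, r=0: 0
p=1, q=0, r=1: 1
p=1, q=1, r=0: 1
p=1, q=1, r=1: 1
Satisfying count = 5

5


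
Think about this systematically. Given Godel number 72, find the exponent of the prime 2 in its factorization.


Factorize 72 by dividing by 2 repeatedly.
Division steps: 2 divides 72 exactly 3 time(s).
Exponent of 2 = 3

3


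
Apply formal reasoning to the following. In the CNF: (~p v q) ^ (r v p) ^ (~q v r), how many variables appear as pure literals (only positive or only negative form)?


Check each variable for pure literal status:
p: mixed (not pure)
q: mixed (not pure)
r: pure positive
Pure literal count = 1

1


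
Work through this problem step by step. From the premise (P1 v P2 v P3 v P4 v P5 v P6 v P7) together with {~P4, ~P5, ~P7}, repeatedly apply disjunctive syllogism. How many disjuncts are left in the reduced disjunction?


Original disjuncts (7): P1, P2, P3, P4, P5, P6, P7
Negated (eliminate): ~P4, ~P5, ~P7
Remaining disjuncts: P1, P2, P3, P6
Count = 7 - 3 = 4

4


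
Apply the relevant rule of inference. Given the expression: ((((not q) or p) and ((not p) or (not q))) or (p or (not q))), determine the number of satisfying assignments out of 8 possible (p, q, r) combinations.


Check all 8 assignments:
p=0, q=0, r=0: 1
p=0, q=0, r=1: 1
p=0, q=1, r=0: 0
p=0, q=1, r=1: 0
p=1, q=0, r=0: 1
p=1, q=0, r=1: 1
p=1, q=1, r=0: 1
p=1, q=1, r=1: 1
Count of True = 6

6


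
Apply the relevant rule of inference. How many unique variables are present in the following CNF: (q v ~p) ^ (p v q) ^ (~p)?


Identify each variable that appears in the formula.
Variables found: p, q
Count = 2

2


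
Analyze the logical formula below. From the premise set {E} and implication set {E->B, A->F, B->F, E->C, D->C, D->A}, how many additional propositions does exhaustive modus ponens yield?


Initial facts: {E}
Apply modus ponens to closure:
  E and E->B  =>  B
  B and B->F  =>  F
  E and E->C  =>  C
Final known: {B, C, E, F}
New propositions: {B, C, F}
Count = 3

3


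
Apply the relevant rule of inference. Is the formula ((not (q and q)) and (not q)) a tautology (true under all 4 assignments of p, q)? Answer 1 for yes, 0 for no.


Check all 4 assignments:
p=0, q=0: 1
p=0, q=1: 0
p=1, q=0: 1
p=1, q=1: 0
Satisfying count = 2/4.
Tautology iff count = 4: no.

0


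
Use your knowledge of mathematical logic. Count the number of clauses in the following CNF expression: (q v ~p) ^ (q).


A CNF formula is a conjunction of clauses.
Clauses are separated by ^.
Counting the conjuncts: 2 clauses.

2


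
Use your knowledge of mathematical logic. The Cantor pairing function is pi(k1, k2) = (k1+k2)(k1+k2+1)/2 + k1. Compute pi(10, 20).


k1 + k2 = 30
(k1+k2)(k1+k2+1)/2 = 30 * 31 / 2 = 465
pi = 465 + 10 = 475

475


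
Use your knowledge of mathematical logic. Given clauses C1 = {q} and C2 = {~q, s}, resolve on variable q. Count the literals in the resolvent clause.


Remove q from C1 and ~q from C2.
C1 remainder: {}
C2 remainder: {s}
Union (resolvent): {s}
Resolvent has 1 literal(s).

1


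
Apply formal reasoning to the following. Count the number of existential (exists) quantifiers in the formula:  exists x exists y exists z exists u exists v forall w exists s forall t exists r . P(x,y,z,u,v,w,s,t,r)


Quantifier prefix: exists x exists y exists z exists u exists v forall w exists s forall t exists r
Mark each quantifier type:
  E E E E E U E U E
Universal count = 2, Existential count = 7
Asked for existential (exists) quantifiers: 7

7


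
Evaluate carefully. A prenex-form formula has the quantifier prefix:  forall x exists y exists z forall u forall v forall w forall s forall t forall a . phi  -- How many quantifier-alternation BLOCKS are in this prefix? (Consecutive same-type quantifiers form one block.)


Quantifier-type sequence: A E E A A A A A A  (A=forall, E=exists)
Group into maximal same-type runs:
  Ax1 | Ex2 | Ax6
Number of blocks = 3

3


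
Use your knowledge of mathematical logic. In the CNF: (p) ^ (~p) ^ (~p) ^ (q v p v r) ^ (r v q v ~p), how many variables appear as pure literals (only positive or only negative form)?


Check each variable for pure literal status:
p: mixed (not pure)
q: pure positive
r: pure positive
Pure literal count = 2

2


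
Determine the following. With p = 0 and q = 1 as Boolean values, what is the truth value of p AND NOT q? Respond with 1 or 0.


p = 0, q = 1
Operation: p AND NOT q
Evaluate: 0 AND NOT 1 = 0

0


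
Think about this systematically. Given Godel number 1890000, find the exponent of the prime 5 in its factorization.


Factorize 1890000 by dividing by 5 repeatedly.
Division steps: 5 divides 1890000 exactly 4 time(s).
Exponent of 5 = 4

4


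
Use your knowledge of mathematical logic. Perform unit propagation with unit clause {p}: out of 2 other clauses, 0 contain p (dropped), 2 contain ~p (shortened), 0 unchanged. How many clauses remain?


Satisfied (removed): 0
Shortened (remain): 2
Unchanged (remain): 0
Remaining = 2 + 0 = 2

2


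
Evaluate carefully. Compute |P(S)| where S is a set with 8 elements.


The power set of a set with n elements has 2^n elements.
|P(S)| = 2^8 = 256

256


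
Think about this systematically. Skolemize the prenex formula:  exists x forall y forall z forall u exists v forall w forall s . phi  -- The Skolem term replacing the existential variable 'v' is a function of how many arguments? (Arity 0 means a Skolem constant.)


Quantifier prefix: exists x forall y forall z forall u exists v forall w forall s
'v' is existentially quantified at position 5.
Universal variables preceding it: y, z, u
Skolem function arity = 3

3


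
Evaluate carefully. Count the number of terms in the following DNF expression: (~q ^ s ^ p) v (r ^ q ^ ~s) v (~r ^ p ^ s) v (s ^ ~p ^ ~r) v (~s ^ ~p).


A DNF formula is a disjunction of terms (conjunctions).
Terms are separated by v.
Counting the disjuncts: 5 terms.

5
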